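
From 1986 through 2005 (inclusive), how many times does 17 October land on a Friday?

3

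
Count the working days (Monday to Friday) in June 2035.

21

2035-06-01 is a Friday.
That's 30 days from start to end, counting both.
30 = 7 × 4 + 2, so there are 4 full weeks plus 2 extra days.
Each full week contributes 5 weekdays (Mon–Fri): 4 × 5 = 20.
The 2 extra days are Fri, Sat — 1 of them qualifies.
Total: 20 + 1 = 21.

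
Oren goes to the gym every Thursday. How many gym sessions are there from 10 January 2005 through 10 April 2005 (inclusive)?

13

10 January 2005 is a Monday.
From 10 January 2005 to 10 April 2005 is 91 days inclusive.
91 = 7 × 13, so the span is exactly 13 full weeks.
Each full week contributes one Thursday: 13 so far.
Total: 13.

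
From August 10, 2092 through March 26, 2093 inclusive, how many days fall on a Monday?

August 10, 2092 is a Sunday.
That's 229 days from start to end, counting both.
229 = 7 × 32 + 5, so there are 32 full weeks plus 5 extra days.
Each full week contributes one Monday: 32 so far.
The 5 extra days are Sun, Mon, Tue, Wed, Thu — 1 of them qualifies.
Total: 32 + 1 = 33.

33 Mondays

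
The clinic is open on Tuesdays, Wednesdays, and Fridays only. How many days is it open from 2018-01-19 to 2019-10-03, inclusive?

267

2018-01-19 is a Friday.
The range spans 623 days (inclusive of both endpoints).
623 = 7 × 89, so the span is exactly 89 full weeks.
Each full week contributes 3 days from the set (Tue, Wed, Fri): 89 × 3 = 267.
Total: 267.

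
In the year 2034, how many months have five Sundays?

5

A month has five Sundays exactly when Sunday falls within its first (length − 28) days.
Jan: 31 days, starts Sun → 5 of Sun, Mon, Tue ✓
Feb: 28 days, starts Wed → 5 of (none)
Mar: 31 days, starts Wed → 5 of Wed, Thu, Fri
Apr: 30 days, starts Sat → 5 of Sat, Sun ✓
May: 31 days, starts Mon → 5 of Mon, Tue, Wed
Jun: 30 days, starts Thu → 5 of Thu, Fri
Jul: 31 days, starts Sat → 5 of Sat, Sun, Mon ✓
Aug: 31 days, starts Tue → 5 of Tue, Wed, Thu
Sep: 30 days, starts Fri → 5 of Fri, Sat
Oct: 31 days, starts Sun → 5 of Sun, Mon, Tue ✓
Nov: 30 days, starts Wed → 5 of Wed, Thu
Dec: 31 days, starts Fri → 5 of Fri, Sat, Sun ✓
Months with five Sundays: Jan, Apr, Jul, Oct, Dec.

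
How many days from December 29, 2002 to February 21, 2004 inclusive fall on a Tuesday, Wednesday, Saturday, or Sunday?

240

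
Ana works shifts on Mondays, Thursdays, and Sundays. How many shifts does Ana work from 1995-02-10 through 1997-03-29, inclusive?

1995-02-10 is a Friday.
That's 779 days from start to end, counting both.
779 = 7 × 111 + 2, so there are 111 full weeks plus 2 extra days.
Each full week contributes 3 days from the set (Mon, Thu, Sun): 111 × 3 = 333.
The 2 extra days are Fri, Sat — none qualify.
Total: 333 + 0 = 333.

333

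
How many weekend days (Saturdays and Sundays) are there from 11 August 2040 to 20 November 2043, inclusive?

11 August 2040 is a Saturday.
From 11 August 2040 to 20 November 2043 is 1197 days inclusive.
1197 = 7 × 171, so the span is exactly 171 full weeks.
Each full week contributes 2 weekend days (Sat, Sun): 171 × 2 = 342.
Total: 342.

342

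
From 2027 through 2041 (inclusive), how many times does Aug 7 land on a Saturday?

Day of week of August 7 in each year:
2027: Sat ✓, 2028: Mon, 2029: Tue, 2030: Wed, 2031: Thu, 2032: Sat ✓, 2033: Sun, 2034: Mon, 2035: Tue, 2036: Thu, 2037: Fri, 2038: Sat ✓, 2039: Sun, 2040: Tue, 2041: Wed
Saturdays: 2027, 2032, 2038.

3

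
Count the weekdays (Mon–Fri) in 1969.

261

Jan 1, 1969 is a Wednesday.
That's 365 days from start to end, counting both.
365 = 7 × 52 + 1, so there are 52 full weeks plus 1 extra day.
Each full week contributes 5 weekdays (Mon–Fri): 52 × 5 = 260.
The 1 extra day is Wed — 1 of them qualifies.
Total: 260 + 1 = 261.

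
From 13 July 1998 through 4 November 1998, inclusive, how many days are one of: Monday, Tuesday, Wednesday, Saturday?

13 July 1998 is a Monday.
The range spans 115 days (inclusive of both endpoints).
115 = 7 × 16 + 3, so there are 16 full weeks plus 3 extra days.
Each full week contributes 4 days from the set (Mon, Tue, Wed, Sat): 16 × 4 = 64.
The 3 extra days are Monday, Tuesday, Wednesday — 3 of them qualify.
Total: 64 + 3 = 67.

67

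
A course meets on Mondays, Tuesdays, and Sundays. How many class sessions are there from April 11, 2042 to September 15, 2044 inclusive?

April 11, 2042 is a Friday.
That's 889 days from start to end, counting both.
889 = 7 × 127, so the span is exactly 127 full weeks.
Each full week contributes 3 days from the set (Mon, Tue, Sun): 127 × 3 = 381.

381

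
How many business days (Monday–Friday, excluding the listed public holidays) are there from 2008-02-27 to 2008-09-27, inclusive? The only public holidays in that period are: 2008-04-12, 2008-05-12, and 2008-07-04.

151 business days

2008-02-27 is a Wednesday.
The range spans 214 days (inclusive of both endpoints).
214 = 7 × 30 + 4, so there are 30 full weeks plus 4 extra days.
Each full week contributes 5 weekdays (Mon–Fri): 30 × 5 = 150.
The 4 extra days are Wed, Thu, Fri, Sat — 3 of them qualify.
Total: 150 + 3 = 153.
Holidays: 2008-04-12 (Sat); 2008-05-12 (Mon); 2008-07-04 (Fri).
2 of the 3 holidays fall on weekdays; the rest are weekends and were already excluded.
Business days: 153 − 2 = 151.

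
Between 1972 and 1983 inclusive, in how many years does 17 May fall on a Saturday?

2

Day of week of May 17 in each year:
1972: Wed, 1973: Thu, 1974: Fri, 1975: Sat ✓, 1976: Mon, 1977: Tue, 1978: Wed, 1979: Thu, 1980: Sat ✓, 1981: Sun, 1982: Mon, 1983: Tue
Saturdays: 1975, 1980.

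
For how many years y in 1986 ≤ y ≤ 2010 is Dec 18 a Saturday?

Day of week of December 18 in each year:
1986: Thu, 1987: Fri, 1988: Sun, 1989: Mon, 1990: Tue, 1991: Wed, 1992: Fri, 1993: Sat ✓, 1994: Sun, 1995: Mon, 1996: Wed, 1997: Thu, 1998: Fri, 1999: Sat ✓, 2000: Mon, 2001: Tue, 2002: Wed, 2003: Thu, 2004: Sat ✓, 2005: Sun, 2006: Mon, 2007: Tue, 2008: Thu, 2009: Fri, 2010: Sat ✓
Saturdays: 1993, 1999, 2004, 2010.

4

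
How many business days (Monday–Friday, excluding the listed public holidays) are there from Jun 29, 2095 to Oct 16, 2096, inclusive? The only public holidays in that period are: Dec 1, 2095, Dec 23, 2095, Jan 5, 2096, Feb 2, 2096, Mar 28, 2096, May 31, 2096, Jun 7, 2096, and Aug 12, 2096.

333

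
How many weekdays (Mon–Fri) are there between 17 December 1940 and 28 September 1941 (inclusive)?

17 December 1940 is a Tuesday.
That's 286 days from start to end, counting both.
286 = 7 × 40 + 6, so there are 40 full weeks plus 6 extra days.
Each full week contributes 5 weekdays (Mon–Fri): 40 × 5 = 200.
The 6 extra days are Tue, Wed, Thu, Fri, Sat, Sun — 4 of them qualify.
Total: 200 + 4 = 204.

204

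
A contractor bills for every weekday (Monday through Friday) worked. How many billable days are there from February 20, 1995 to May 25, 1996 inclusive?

330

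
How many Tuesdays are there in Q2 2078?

13

1 April 2078 is a Friday.
From 1 April 2078 to 30 June 2078 is 91 days inclusive.
91 = 7 × 13, so the span is exactly 13 full weeks.
Each full week contributes one Tuesday: 13 so far.
Total: 13.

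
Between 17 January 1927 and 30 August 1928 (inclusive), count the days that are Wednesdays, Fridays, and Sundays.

253

17 January 1927 is a Monday.
From 17 January 1927 to 30 August 1928 is 592 days inclusive.
592 = 7 × 84 + 4, so there are 84 full weeks plus 4 extra days.
Each full week contributes 3 days from the set (Wed, Fri, Sun): 84 × 3 = 252.
The 4 extra days are Mon, Tue, Wed, Thu — 1 of them qualifies.
Total: 252 + 1 = 253.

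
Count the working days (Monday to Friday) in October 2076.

22 weekdays

Oct 1, 2076 is a Thursday.
From Oct 1, 2076 to Oct 31, 2076 is 31 days inclusive.
31 = 7 × 4 + 3, so there are 4 full weeks plus 3 extra days.
Each full week contributes 5 weekdays (Mon–Fri): 4 × 5 = 20.
The 3 extra days are Thursday, Friday, Saturday — 2 of them qualify.
Total: 20 + 2 = 22.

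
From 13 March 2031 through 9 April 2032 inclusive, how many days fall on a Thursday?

57 Thursdays

13 March 2031 is a Thursday.
The range spans 394 days (inclusive of both endpoints).
394 = 7 × 56 + 2, so there are 56 full weeks plus 2 extra days.
Each full week contributes one Thursday: 56 so far.
The 2 extra days are Thu, Fri — 1 of them qualifies.
Total: 56 + 1 = 57.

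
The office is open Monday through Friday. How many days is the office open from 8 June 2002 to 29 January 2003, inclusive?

8 June 2002 is a Saturday.
From 8 June 2002 to 29 January 2003 is 236 days inclusive.
236 = 7 × 33 + 5, so there are 33 full weeks plus 5 extra days.
Each full week contributes 5 weekdays (Mon–Fri): 33 × 5 = 165.
The 5 extra days are Sat, Sun, Mon, Tue, Wed — 3 of them qualify.
Total: 165 + 3 = 168.

168 weekdays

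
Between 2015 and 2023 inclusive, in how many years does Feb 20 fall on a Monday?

Day of week of February 20 in each year:
2015: Fri, 2016: Sat, 2017: Mon ✓, 2018: Tue, 2019: Wed, 2020: Thu, 2021: Sat, 2022: Sun, 2023: Mon ✓
Mondays: 2017, 2023.

2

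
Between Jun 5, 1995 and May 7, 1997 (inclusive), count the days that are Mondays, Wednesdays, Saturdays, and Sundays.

Jun 5, 1995 is a Monday.
That's 703 days from start to end, counting both.
703 = 7 × 100 + 3, so there are 100 full weeks plus 3 extra days.
Each full week contributes 4 days from the set (Mon, Wed, Sat, Sun): 100 × 4 = 400.
The 3 extra days are Mon, Tue, Wed — 2 of them qualify.
Total: 400 + 2 = 402.

402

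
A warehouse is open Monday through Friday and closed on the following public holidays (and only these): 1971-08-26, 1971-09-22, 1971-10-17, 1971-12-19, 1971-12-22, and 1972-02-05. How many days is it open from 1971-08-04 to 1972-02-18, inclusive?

140 working days

1971-08-04 is a Wednesday.
That's 199 days from start to end, counting both.
199 = 7 × 28 + 3, so there are 28 full weeks plus 3 extra days.
Each full week contributes 5 weekdays (Mon–Fri): 28 × 5 = 140.
The 3 extra days are Wednesday, Thursday, Friday — 3 of them qualify.
Total: 140 + 3 = 143.
Holidays: 1971-08-26 (Thu); 1971-09-22 (Wed); 1971-10-17 (Sun); 1971-12-19 (Sun); 1971-12-22 (Wed); 1972-02-05 (Sat).
3 of the 6 holidays fall on weekdays; the rest are weekends and were already excluded.
Business days: 143 − 3 = 140.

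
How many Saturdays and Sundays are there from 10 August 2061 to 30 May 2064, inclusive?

10 August 2061 is a Wednesday.
The range spans 1025 days (inclusive of both endpoints).
1025 = 7 × 146 + 3, so there are 146 full weeks plus 3 extra days.
Each full week contributes 2 weekend days (Sat, Sun): 146 × 2 = 292.
The 3 extra days are Wednesday, Thursday, Friday — none qualify.
Total: 292 + 0 = 292.

292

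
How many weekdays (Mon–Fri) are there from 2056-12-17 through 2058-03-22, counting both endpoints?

2056-12-17 is a Sunday.
That's 461 days from start to end, counting both.
461 = 7 × 65 + 6, so there are 65 full weeks plus 6 extra days.
Each full week contributes 5 weekdays (Mon–Fri): 65 × 5 = 325.
The 6 extra days are Sunday, Monday, Tuesday, Wednesday, Thursday, Friday — 5 of them qualify.
Total: 325 + 5 = 330.

330 weekdays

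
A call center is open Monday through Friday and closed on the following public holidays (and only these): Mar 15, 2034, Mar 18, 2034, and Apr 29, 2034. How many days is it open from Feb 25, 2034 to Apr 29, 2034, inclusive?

Feb 25, 2034 is a Saturday.
From Feb 25, 2034 to Apr 29, 2034 is 64 days inclusive.
64 = 7 × 9 + 1, so there are 9 full weeks plus 1 extra day.
Each full week contributes 5 weekdays (Mon–Fri): 9 × 5 = 45.
The 1 extra day is Sat — none qualify.
Total: 45 + 0 = 45.
Holidays: Mar 15, 2034 (Wed); Mar 18, 2034 (Sat); Apr 29, 2034 (Sat).
1 of the 3 holidays fall on weekdays; the rest are weekends and were already excluded.
Business days: 45 − 1 = 44.

44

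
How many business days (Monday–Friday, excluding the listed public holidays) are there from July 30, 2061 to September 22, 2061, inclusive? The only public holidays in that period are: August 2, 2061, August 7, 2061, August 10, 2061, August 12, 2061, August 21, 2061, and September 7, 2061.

July 30, 2061 is a Saturday.
That's 55 days from start to end, counting both.
55 = 7 × 7 + 6, so there are 7 full weeks plus 6 extra days.
Each full week contributes 5 weekdays (Mon–Fri): 7 × 5 = 35.
The 6 extra days are Saturday, Sunday, Monday, Tuesday, Wednesday, Thursday — 4 of them qualify.
Total: 35 + 4 = 39.
Holidays: August 2, 2061 (Tue); August 7, 2061 (Sun); August 10, 2061 (Wed); August 12, 2061 (Fri); August 21, 2061 (Sun); September 7, 2061 (Wed).
4 of the 6 holidays fall on weekdays; the rest are weekends and were already excluded.
Business days: 39 − 4 = 35.

35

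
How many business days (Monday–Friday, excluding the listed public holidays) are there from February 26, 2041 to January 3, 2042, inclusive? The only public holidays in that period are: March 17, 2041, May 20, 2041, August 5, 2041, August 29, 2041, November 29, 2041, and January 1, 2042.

February 26, 2041 is a Tuesday.
From February 26, 2041 to January 3, 2042 is 312 days inclusive.
312 = 7 × 44 + 4, so there are 44 full weeks plus 4 extra days.
Each full week contributes 5 weekdays (Mon–Fri): 44 × 5 = 220.
The 4 extra days are Tue, Wed, Thu, Fri — 4 of them qualify.
Total: 220 + 4 = 224.
Holidays: March 17, 2041 (Sun); May 20, 2041 (Mon); August 5, 2041 (Mon); August 29, 2041 (Thu); November 29, 2041 (Fri); January 1, 2042 (Wed).
5 of the 6 holidays fall on weekdays; the rest are weekends and were already excluded.
Business days: 224 − 5 = 219.

219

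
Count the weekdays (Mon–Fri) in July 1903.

23 weekdays

1 July 1903 is a Wednesday.
That's 31 days from start to end, counting both.
31 = 7 × 4 + 3, so there are 4 full weeks plus 3 extra days.
Each full week contributes 5 weekdays (Mon–Fri): 4 × 5 = 20.
The 3 extra days are Wednesday, Thursday, Friday — 3 of them qualify.
Total: 20 + 3 = 23.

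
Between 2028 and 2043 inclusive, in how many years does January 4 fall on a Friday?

3

Day of week of January 4 in each year:
2028: Tue, 2029: Thu, 2030: Fri ✓, 2031: Sat, 2032: Sun, 2033: Tue, 2034: Wed, 2035: Thu, 2036: Fri ✓, 2037: Sun, 2038: Mon, 2039: Tue, 2040: Wed, 2041: Fri ✓, 2042: Sat, 2043: Sun
Fridays: 2030, 2036, 2041.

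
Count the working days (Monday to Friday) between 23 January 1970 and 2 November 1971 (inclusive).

463 weekdays

23 January 1970 is a Friday.
That's 649 days from start to end, counting both.
649 = 7 × 92 + 5, so there are 92 full weeks plus 5 extra days.
Each full week contributes 5 weekdays (Mon–Fri): 92 × 5 = 460.
The 5 extra days are Fri, Sat, Sun, Mon, Tue — 3 of them qualify.
Total: 460 + 3 = 463.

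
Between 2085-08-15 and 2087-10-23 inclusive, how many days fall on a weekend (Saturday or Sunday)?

228

2085-08-15 is a Wednesday.
The range spans 800 days (inclusive of both endpoints).
800 = 7 × 114 + 2, so there are 114 full weeks plus 2 extra days.
Each full week contributes 2 weekend days (Sat, Sun): 114 × 2 = 228.
The 2 extra days are Wed, Thu — none qualify.
Total: 228 + 0 = 228.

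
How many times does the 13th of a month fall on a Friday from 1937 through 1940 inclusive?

6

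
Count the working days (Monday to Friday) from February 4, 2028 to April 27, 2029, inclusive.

February 4, 2028 is a Friday.
The range spans 449 days (inclusive of both endpoints).
449 = 7 × 64 + 1, so there are 64 full weeks plus 1 extra day.
Each full week contributes 5 weekdays (Mon–Fri): 64 × 5 = 320.
The 1 extra day is Fri — 1 of them qualifies.
Total: 320 + 1 = 321.

321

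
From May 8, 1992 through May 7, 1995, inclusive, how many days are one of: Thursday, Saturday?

313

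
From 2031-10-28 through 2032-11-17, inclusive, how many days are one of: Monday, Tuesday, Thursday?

166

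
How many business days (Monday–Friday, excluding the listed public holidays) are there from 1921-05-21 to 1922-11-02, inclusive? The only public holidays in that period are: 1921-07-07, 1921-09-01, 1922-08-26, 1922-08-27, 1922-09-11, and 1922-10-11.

375

1921-05-21 is a Saturday.
From 1921-05-21 to 1922-11-02 is 531 days inclusive.
531 = 7 × 75 + 6, so there are 75 full weeks plus 6 extra days.
Each full week contributes 5 weekdays (Mon–Fri): 75 × 5 = 375.
The 6 extra days are Sat, Sun, Mon, Tue, Wed, Thu — 4 of them qualify.
Total: 375 + 4 = 379.
Holidays: 1921-07-07 (Thu); 1921-09-01 (Thu); 1922-08-26 (Sat); 1922-08-27 (Sun); 1922-09-11 (Mon); 1922-10-11 (Wed).
4 of the 6 holidays fall on weekdays; the rest are weekends and were already excluded.
Business days: 379 − 4 = 375.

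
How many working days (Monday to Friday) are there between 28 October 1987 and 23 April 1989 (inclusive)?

28 October 1987 is a Wednesday.
The range spans 544 days (inclusive of both endpoints).
544 = 7 × 77 + 5, so there are 77 full weeks plus 5 extra days.
Each full week contributes 5 weekdays (Mon–Fri): 77 × 5 = 385.
The 5 extra days are Wed, Thu, Fri, Sat, Sun — 3 of them qualify.
Total: 385 + 3 = 388.

388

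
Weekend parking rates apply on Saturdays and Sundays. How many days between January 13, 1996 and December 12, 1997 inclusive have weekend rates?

January 13, 1996 is a Saturday.
That's 700 days from start to end, counting both.
700 = 7 × 100, so the span is exactly 100 full weeks.
Each full week contributes 2 weekend days (Sat, Sun): 100 × 2 = 200.

200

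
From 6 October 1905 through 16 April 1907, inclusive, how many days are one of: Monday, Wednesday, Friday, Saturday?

319

6 October 1905 is a Friday.
From 6 October 1905 to 16 April 1907 is 558 days inclusive.
558 = 7 × 79 + 5, so there are 79 full weeks plus 5 extra days.
Each full week contributes 4 days from the set (Mon, Wed, Fri, Sat): 79 × 4 = 316.
The 5 extra days are Friday, Saturday, Sunday, Monday, Tuesday — 3 of them qualify.
Total: 316 + 3 = 319.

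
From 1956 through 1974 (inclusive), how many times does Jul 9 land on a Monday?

Day of week of July 9 in each year:
1956: Mon ✓, 1957: Tue, 1958: Wed, 1959: Thu, 1960: Sat, 1961: Sun, 1962: Mon ✓, 1963: Tue, 1964: Thu, 1965: Fri, 1966: Sat, 1967: Sun, 1968: Tue, 1969: Wed, 1970: Thu, 1971: Fri, 1972: Sun, 1973: Mon ✓, 1974: Tue
Mondays: 1956, 1962, 1973.

3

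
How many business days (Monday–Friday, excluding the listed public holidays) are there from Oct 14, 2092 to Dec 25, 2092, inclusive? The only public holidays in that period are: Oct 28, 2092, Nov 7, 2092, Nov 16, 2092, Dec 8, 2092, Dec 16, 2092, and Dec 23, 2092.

Oct 14, 2092 is a Tuesday.
The range spans 73 days (inclusive of both endpoints).
73 = 7 × 10 + 3, so there are 10 full weeks plus 3 extra days.
Each full week contributes 5 weekdays (Mon–Fri): 10 × 5 = 50.
The 3 extra days are Tuesday, Wednesday, Thursday — 3 of them qualify.
Total: 50 + 3 = 53.
Holidays: Oct 28, 2092 (Tue); Nov 7, 2092 (Fri); Nov 16, 2092 (Sun); Dec 8, 2092 (Mon); Dec 16, 2092 (Tue); Dec 23, 2092 (Tue).
5 of the 6 holidays fall on weekdays; the rest are weekends and were already excluded.
Business days: 53 − 5 = 48.

48 business days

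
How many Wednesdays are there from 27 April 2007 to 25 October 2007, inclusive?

26 Wednesdays

27 April 2007 is a Friday.
That's 182 days from start to end, counting both.
182 = 7 × 26, so the span is exactly 26 full weeks.
Each full week contributes one Wednesday: 26 so far.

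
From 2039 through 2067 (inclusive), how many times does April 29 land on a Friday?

5

Day of week of April 29 in each year:
2039: Fri ✓, 2040: Sun, 2041: Mon, 2042: Tue, 2043: Wed, 2044: Fri ✓, 2045: Sat, 2046: Sun, 2047: Mon, 2048: Wed, 2049: Thu, 2050: Fri ✓, 2051: Sat, 2052: Mon, 2053: Tue, 2054: Wed, 2055: Thu, 2056: Sat, 2057: Sun, 2058: Mon, 2059: Tue, 2060: Thu, 2061: Fri ✓, 2062: Sat, 2063: Sun, 2064: Tue, 2065: Wed, 2066: Thu, 2067: Fri ✓
Fridays: 2039, 2044, 2050, 2061, 2067.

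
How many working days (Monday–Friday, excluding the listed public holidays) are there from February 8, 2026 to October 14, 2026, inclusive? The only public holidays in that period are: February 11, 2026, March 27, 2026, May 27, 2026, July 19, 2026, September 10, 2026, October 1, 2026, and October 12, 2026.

172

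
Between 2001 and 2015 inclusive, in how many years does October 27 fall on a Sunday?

2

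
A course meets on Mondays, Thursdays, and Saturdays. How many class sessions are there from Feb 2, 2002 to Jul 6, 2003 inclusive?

Feb 2, 2002 is a Saturday.
From Feb 2, 2002 to Jul 6, 2003 is 520 days inclusive.
520 = 7 × 74 + 2, so there are 74 full weeks plus 2 extra days.
Each full week contributes 3 days from the set (Mon, Thu, Sat): 74 × 3 = 222.
The 2 extra days are Sat, Sun — 1 of them qualifies.
Total: 222 + 1 = 223.

223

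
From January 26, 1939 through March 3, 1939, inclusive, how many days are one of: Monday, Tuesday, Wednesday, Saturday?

20

January 26, 1939 is a Thursday.
That's 37 days from start to end, counting both.
37 = 7 × 5 + 2, so there are 5 full weeks plus 2 extra days.
Each full week contributes 4 days from the set (Mon, Tue, Wed, Sat): 5 × 4 = 20.
The 2 extra days are Thursday, Friday — none qualify.
Total: 20 + 0 = 20.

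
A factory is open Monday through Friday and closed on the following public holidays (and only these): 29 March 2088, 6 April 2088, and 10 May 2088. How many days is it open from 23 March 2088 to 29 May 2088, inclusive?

23 March 2088 is a Tuesday.
That's 68 days from start to end, counting both.
68 = 7 × 9 + 5, so there are 9 full weeks plus 5 extra days.
Each full week contributes 5 weekdays (Mon–Fri): 9 × 5 = 45.
The 5 extra days are Tue, Wed, Thu, Fri, Sat — 4 of them qualify.
Total: 45 + 4 = 49.
Holidays: 29 March 2088 (Mon); 6 April 2088 (Tue); 10 May 2088 (Mon).
All 3 holidays fall on weekdays, so subtract 3.
Business days: 49 − 3 = 46.

46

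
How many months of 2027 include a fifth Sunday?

A month has five Sundays exactly when Sunday falls within its first (length − 28) days.
Jan: 31 days, starts Fri → 5 of Fri, Sat, Sun ✓
Feb: 28 days, starts Mon → 5 of (none)
Mar: 31 days, starts Mon → 5 of Mon, Tue, Wed
Apr: 30 days, starts Thu → 5 of Thu, Fri
May: 31 days, starts Sat → 5 of Sat, Sun, Mon ✓
Jun: 30 days, starts Tue → 5 of Tue, Wed
Jul: 31 days, starts Thu → 5 of Thu, Fri, Sat
Aug: 31 days, starts Sun → 5 of Sun, Mon, Tue ✓
Sep: 30 days, starts Wed → 5 of Wed, Thu
Oct: 31 days, starts Fri → 5 of Fri, Sat, Sun ✓
Nov: 30 days, starts Mon → 5 of Mon, Tue
Dec: 31 days, starts Wed → 5 of Wed, Thu, Fri
Months with five Sundays: Jan, May, Aug, Oct.

4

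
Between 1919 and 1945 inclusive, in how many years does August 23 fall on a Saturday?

4

Day of week of August 23 in each year:
1919: Sat ✓, 1920: Mon, 1921: Tue, 1922: Wed, 1923: Thu, 1924: Sat ✓, 1925: Sun, 1926: Mon, 1927: Tue, 1928: Thu, 1929: Fri, 1930: Sat ✓, 1931: Sun, 1932: Tue, 1933: Wed, 1934: Thu, 1935: Fri, 1936: Sun, 1937: Mon, 1938: Tue, 1939: Wed, 1940: Fri, 1941: Sat ✓, 1942: Sun, 1943: Mon, 1944: Wed, 1945: Thu
Saturdays: 1919, 1924, 1930, 1941.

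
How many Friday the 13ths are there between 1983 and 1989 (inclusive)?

13

Friday-the-13ths by year:
1983: May
1984: Jan, Apr, Jul
1985: Sep, Dec
1986: Jun
1987: Feb, Mar, Nov
1988: May
1989: Jan, Oct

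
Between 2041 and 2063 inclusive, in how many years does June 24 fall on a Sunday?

3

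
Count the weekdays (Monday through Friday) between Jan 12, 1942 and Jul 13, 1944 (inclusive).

654 weekdays

Jan 12, 1942 is a Monday.
From Jan 12, 1942 to Jul 13, 1944 is 914 days inclusive.
914 = 7 × 130 + 4, so there are 130 full weeks plus 4 extra days.
Each full week contributes 5 weekdays (Mon–Fri): 130 × 5 = 650.
The 4 extra days are Monday, Tuesday, Wednesday, Thursday — 4 of them qualify.
Total: 650 + 4 = 654.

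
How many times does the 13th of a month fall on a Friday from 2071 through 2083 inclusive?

Friday-the-13ths by year:
2071: Feb, Mar, Nov
2072: May
2073: Jan, Oct
2074: Apr, Jul
2075: Sep, Dec
2076: Mar, Nov
2077: Aug
2078: May
2079: Jan, Oct
2080: Sep, Dec
2081: Jun
2082: Feb, Mar, Nov
2083: Aug

23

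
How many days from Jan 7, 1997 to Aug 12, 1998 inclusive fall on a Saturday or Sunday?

Jan 7, 1997 is a Tuesday.
That's 583 days from start to end, counting both.
583 = 7 × 83 + 2, so there are 83 full weeks plus 2 extra days.
Each full week contributes 2 days from the set (Sat, Sun): 83 × 2 = 166.
The 2 extra days are Tue, Wed — none qualify.
Total: 166 + 0 = 166.

166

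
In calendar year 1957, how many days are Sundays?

52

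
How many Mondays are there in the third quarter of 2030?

July 1, 2030 is a Monday.
The range spans 92 days (inclusive of both endpoints).
92 = 7 × 13 + 1, so there are 13 full weeks plus 1 extra day.
Each full week contributes one Monday: 13 so far.
The 1 extra day is Mon — 1 of them qualifies.
Total: 13 + 1 = 14.

14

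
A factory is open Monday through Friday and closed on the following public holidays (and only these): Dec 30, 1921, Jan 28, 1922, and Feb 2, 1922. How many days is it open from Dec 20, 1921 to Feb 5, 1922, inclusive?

32

Dec 20, 1921 is a Tuesday.
The range spans 48 days (inclusive of both endpoints).
48 = 7 × 6 + 6, so there are 6 full weeks plus 6 extra days.
Each full week contributes 5 weekdays (Mon–Fri): 6 × 5 = 30.
The 6 extra days are Tue, Wed, Thu, Fri, Sat, Sun — 4 of them qualify.
Total: 30 + 4 = 34.
Holidays: Dec 30, 1921 (Fri); Jan 28, 1922 (Sat); Feb 2, 1922 (Thu).
2 of the 3 holidays fall on weekdays; the rest are weekends and were already excluded.
Business days: 34 − 2 = 32.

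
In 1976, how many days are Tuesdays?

1976-01-01 is a Thursday.
From 1976-01-01 to 1976-12-31 is 366 days inclusive.
366 = 7 × 52 + 2, so there are 52 full weeks plus 2 extra days.
Each full week contributes one Tuesday: 52 so far.
The 2 extra days are Thu, Fri — none qualify.
Total: 52 + 0 = 52.

52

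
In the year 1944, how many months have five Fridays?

4

A month has five Fridays exactly when Friday falls within its first (length − 28) days.
Jan: 31 days, starts Sat → 5 of Sat, Sun, Mon
Feb: 29 days, starts Tue → 5 of Tue
Mar: 31 days, starts Wed → 5 of Wed, Thu, Fri ✓
Apr: 30 days, starts Sat → 5 of Sat, Sun
May: 31 days, starts Mon → 5 of Mon, Tue, Wed
Jun: 30 days, starts Thu → 5 of Thu, Fri ✓
Jul: 31 days, starts Sat → 5 of Sat, Sun, Mon
Aug: 31 days, starts Tue → 5 of Tue, Wed, Thu
Sep: 30 days, starts Fri → 5 of Fri, Sat ✓
Oct: 31 days, starts Sun → 5 of Sun, Mon, Tue
Nov: 30 days, starts Wed → 5 of Wed, Thu
Dec: 31 days, starts Fri → 5 of Fri, Sat, Sun ✓
Months with five Fridays: Mar, Jun, Sep, Dec.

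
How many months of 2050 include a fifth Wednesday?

A month has five Wednesdays exactly when Wednesday falls within its first (length − 28) days.
Jan: 31 days, starts Sat → 5 of Sat, Sun, Mon
Feb: 28 days, starts Tue → 5 of (none)
Mar: 31 days, starts Tue → 5 of Tue, Wed, Thu ✓
Apr: 30 days, starts Fri → 5 of Fri, Sat
May: 31 days, starts Sun → 5 of Sun, Mon, Tue
Jun: 30 days, starts Wed → 5 of Wed, Thu ✓
Jul: 31 days, starts Fri → 5 of Fri, Sat, Sun
Aug: 31 days, starts Mon → 5 of Mon, Tue, Wed ✓
Sep: 30 days, starts Thu → 5 of Thu, Fri
Oct: 31 days, starts Sat → 5 of Sat, Sun, Mon
Nov: 30 days, starts Tue → 5 of Tue, Wed ✓
Dec: 31 days, starts Thu → 5 of Thu, Fri, Sat
Months with five Wednesdays: Mar, Jun, Aug, Nov.

4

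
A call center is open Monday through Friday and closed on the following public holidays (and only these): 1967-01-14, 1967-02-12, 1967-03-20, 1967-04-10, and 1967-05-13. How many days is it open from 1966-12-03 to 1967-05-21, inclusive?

118

1966-12-03 is a Saturday.
From 1966-12-03 to 1967-05-21 is 170 days inclusive.
170 = 7 × 24 + 2, so there are 24 full weeks plus 2 extra days.
Each full week contributes 5 weekdays (Mon–Fri): 24 × 5 = 120.
The 2 extra days are Saturday, Sunday — none qualify.
Total: 120 + 0 = 120.
Holidays: 1967-01-14 (Sat); 1967-02-12 (Sun); 1967-03-20 (Mon); 1967-04-10 (Mon); 1967-05-13 (Sat).
2 of the 5 holidays fall on weekdays; the rest are weekends and were already excluded.
Business days: 120 − 2 = 118.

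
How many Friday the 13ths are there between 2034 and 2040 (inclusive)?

13

Friday-the-13ths by year:
2034: Jan, Oct
2035: Apr, Jul
2036: Jun
2037: Feb, Mar, Nov
2038: Aug
2039: May
2040: Jan, Apr, Jul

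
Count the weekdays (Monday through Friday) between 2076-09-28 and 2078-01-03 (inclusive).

2076-09-28 is a Monday.
From 2076-09-28 to 2078-01-03 is 463 days inclusive.
463 = 7 × 66 + 1, so there are 66 full weeks plus 1 extra day.
Each full week contributes 5 weekdays (Mon–Fri): 66 × 5 = 330.
The 1 extra day is Mon — 1 of them qualifies.
Total: 330 + 1 = 331.

331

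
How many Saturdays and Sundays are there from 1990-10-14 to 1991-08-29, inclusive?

1990-10-14 is a Sunday.
That's 320 days from start to end, counting both.
320 = 7 × 45 + 5, so there are 45 full weeks plus 5 extra days.
Each full week contributes 2 weekend days (Sat, Sun): 45 × 2 = 90.
The 5 extra days are Sun, Mon, Tue, Wed, Thu — 1 of them qualifies.
Total: 90 + 1 = 91.

91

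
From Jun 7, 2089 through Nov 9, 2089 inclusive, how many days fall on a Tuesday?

Jun 7, 2089 is a Tuesday.
From Jun 7, 2089 to Nov 9, 2089 is 156 days inclusive.
156 = 7 × 22 + 2, so there are 22 full weeks plus 2 extra days.
Each full week contributes one Tuesday: 22 so far.
The 2 extra days are Tuesday, Wednesday — 1 of them qualifies.
Total: 22 + 1 = 23.

23 Tuesdays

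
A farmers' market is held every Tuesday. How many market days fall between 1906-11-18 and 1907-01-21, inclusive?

1906-11-18 is a Sunday.
The range spans 65 days (inclusive of both endpoints).
65 = 7 × 9 + 2, so there are 9 full weeks plus 2 extra days.
Each full week contributes one Tuesday: 9 so far.
The 2 extra days are Sun, Mon — none qualify.
Total: 9 + 0 = 9.

9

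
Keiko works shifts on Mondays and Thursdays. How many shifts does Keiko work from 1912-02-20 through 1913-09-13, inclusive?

163

1912-02-20 is a Tuesday.
That's 572 days from start to end, counting both.
572 = 7 × 81 + 5, so there are 81 full weeks plus 5 extra days.
Each full week contributes 2 days from the set (Mon, Thu): 81 × 2 = 162.
The 5 extra days are Tuesday, Wednesday, Thursday, Friday, Saturday — 1 of them qualifies.
Total: 162 + 1 = 163.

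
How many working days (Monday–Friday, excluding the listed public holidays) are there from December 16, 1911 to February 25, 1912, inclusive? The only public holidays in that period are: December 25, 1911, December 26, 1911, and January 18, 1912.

December 16, 1911 is a Saturday.
That's 72 days from start to end, counting both.
72 = 7 × 10 + 2, so there are 10 full weeks plus 2 extra days.
Each full week contributes 5 weekdays (Mon–Fri): 10 × 5 = 50.
The 2 extra days are Saturday, Sunday — none qualify.
Total: 50 + 0 = 50.
Holidays: December 25, 1911 (Mon); December 26, 1911 (Tue); January 18, 1912 (Thu).
All 3 holidays fall on weekdays, so subtract 3.
Business days: 50 − 3 = 47.

47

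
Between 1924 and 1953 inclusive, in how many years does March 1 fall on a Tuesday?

Day of week of March 1 in each year:
1924: Sat, 1925: Sun, 1926: Mon, 1927: Tue ✓, 1928: Thu, 1929: Fri, 1930: Sat, 1931: Sun, 1932: Tue ✓, 1933: Wed, 1934: Thu, 1935: Fri, 1936: Sun, 1937: Mon, 1938: Tue ✓, 1939: Wed, 1940: Fri, 1941: Sat, 1942: Sun, 1943: Mon, 1944: Wed, 1945: Thu, 1946: Fri, 1947: Sat, 1948: Mon, 1949: Tue ✓, 1950: Wed, 1951: Thu, 1952: Sat, 1953: Sun
Tuesdays: 1927, 1932, 1938, 1949.

4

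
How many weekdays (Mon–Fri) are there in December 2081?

Dec 1, 2081 is a Monday.
That's 31 days from start to end, counting both.
31 = 7 × 4 + 3, so there are 4 full weeks plus 3 extra days.
Each full week contributes 5 weekdays (Mon–Fri): 4 × 5 = 20.
The 3 extra days are Mon, Tue, Wed — 3 of them qualify.
Total: 20 + 3 = 23.

23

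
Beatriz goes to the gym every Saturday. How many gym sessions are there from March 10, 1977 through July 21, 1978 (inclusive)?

March 10, 1977 is a Thursday.
From March 10, 1977 to July 21, 1978 is 499 days inclusive.
499 = 7 × 71 + 2, so there are 71 full weeks plus 2 extra days.
Each full week contributes one Saturday: 71 so far.
The 2 extra days are Thursday, Friday — none qualify.
Total: 71 + 0 = 71.

71 Saturdays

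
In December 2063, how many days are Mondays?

Dec 1, 2063 is a Saturday.
From Dec 1, 2063 to Dec 31, 2063 is 31 days inclusive.
31 = 7 × 4 + 3, so there are 4 full weeks plus 3 extra days.
Each full week contributes one Monday: 4 so far.
The 3 extra days are Sat, Sun, Mon — 1 of them qualifies.
Total: 4 + 1 = 5.

5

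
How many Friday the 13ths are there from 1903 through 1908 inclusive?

Friday-the-13ths by year:
1903: Feb, Mar, Nov
1904: May
1905: Jan, Oct
1906: Apr, Jul
1907: Sep, Dec
1908: Mar, Nov

12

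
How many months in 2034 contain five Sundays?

5

A month has five Sundays exactly when Sunday falls within its first (length − 28) days.
Jan: 31 days, starts Sun → 5 of Sun, Mon, Tue ✓
Feb: 28 days, starts Wed → 5 of (none)
Mar: 31 days, starts Wed → 5 of Wed, Thu, Fri
Apr: 30 days, starts Sat → 5 of Sat, Sun ✓
May: 31 days, starts Mon → 5 of Mon, Tue, Wed
Jun: 30 days, starts Thu → 5 of Thu, Fri
Jul: 31 days, starts Sat → 5 of Sat, Sun, Mon ✓
Aug: 31 days, starts Tue → 5 of Tue, Wed, Thu
Sep: 30 days, starts Fri → 5 of Fri, Sat
Oct: 31 days, starts Sun → 5 of Sun, Mon, Tue ✓
Nov: 30 days, starts Wed → 5 of Wed, Thu
Dec: 31 days, starts Fri → 5 of Fri, Sat, Sun ✓
Months with five Sundays: Jan, Apr, Jul, Oct, Dec.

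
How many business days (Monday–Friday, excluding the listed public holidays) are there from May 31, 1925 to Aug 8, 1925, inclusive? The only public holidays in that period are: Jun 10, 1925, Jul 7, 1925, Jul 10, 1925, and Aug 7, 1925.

May 31, 1925 is a Sunday.
The range spans 70 days (inclusive of both endpoints).
70 = 7 × 10, so the span is exactly 10 full weeks.
Each full week contributes 5 weekdays (Mon–Fri): 10 × 5 = 50.
Holidays: Jun 10, 1925 (Wed); Jul 7, 1925 (Tue); Jul 10, 1925 (Fri); Aug 7, 1925 (Fri).
All 4 holidays fall on weekdays, so subtract 4.
Business days: 50 − 4 = 46.

46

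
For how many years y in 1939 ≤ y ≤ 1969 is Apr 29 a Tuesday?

5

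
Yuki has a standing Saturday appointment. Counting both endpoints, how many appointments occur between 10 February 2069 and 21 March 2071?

110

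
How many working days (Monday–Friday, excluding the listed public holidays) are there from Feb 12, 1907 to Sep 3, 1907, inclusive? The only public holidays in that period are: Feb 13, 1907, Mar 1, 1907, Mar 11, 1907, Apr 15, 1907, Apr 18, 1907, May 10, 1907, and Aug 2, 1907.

Feb 12, 1907 is a Tuesday.
That's 204 days from start to end, counting both.
204 = 7 × 29 + 1, so there are 29 full weeks plus 1 extra day.
Each full week contributes 5 weekdays (Mon–Fri): 29 × 5 = 145.
The 1 extra day is Tuesday — 1 of them qualifies.
Total: 145 + 1 = 146.
Holidays: Feb 13, 1907 (Wed); Mar 1, 1907 (Fri); Mar 11, 1907 (Mon); Apr 15, 1907 (Mon); Apr 18, 1907 (Thu); May 10, 1907 (Fri); Aug 2, 1907 (Fri).
All 7 holidays fall on weekdays, so subtract 7.
Business days: 146 − 7 = 139.

139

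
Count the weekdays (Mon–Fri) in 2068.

261

Jan 1, 2068 is a Sunday.
From Jan 1, 2068 to Dec 31, 2068 is 366 days inclusive.
366 = 7 × 52 + 2, so there are 52 full weeks plus 2 extra days.
Each full week contributes 5 weekdays (Mon–Fri): 52 × 5 = 260.
The 2 extra days are Sun, Mon — 1 of them qualifies.
Total: 260 + 1 = 261.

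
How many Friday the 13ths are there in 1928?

The 13th falls on a Friday when the month's 13th has weekday Fri.
Jan 13 is Fri ✓; Feb 13 is Mon; Mar 13 is Tue; Apr 13 is Fri ✓; May 13 is Sun; Jun 13 is Wed; Jul 13 is Fri ✓; Aug 13 is Mon; Sep 13 is Thu; Oct 13 is Sat; Nov 13 is Tue; Dec 13 is Thu.
Friday the 13ths: Jan, Apr, Jul.

3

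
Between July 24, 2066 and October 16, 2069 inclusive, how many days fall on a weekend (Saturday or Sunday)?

July 24, 2066 is a Saturday.
From July 24, 2066 to October 16, 2069 is 1181 days inclusive.
1181 = 7 × 168 + 5, so there are 168 full weeks plus 5 extra days.
Each full week contributes 2 weekend days (Sat, Sun): 168 × 2 = 336.
The 5 extra days are Sat, Sun, Mon, Tue, Wed — 2 of them qualify.
Total: 336 + 2 = 338.

338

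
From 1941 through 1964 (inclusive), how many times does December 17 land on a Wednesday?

Day of week of December 17 in each year:
1941: Wed ✓, 1942: Thu, 1943: Fri, 1944: Sun, 1945: Mon, 1946: Tue, 1947: Wed ✓, 1948: Fri, 1949: Sat, 1950: Sun, 1951: Mon, 1952: Wed ✓, 1953: Thu, 1954: Fri, 1955: Sat, 1956: Mon, 1957: Tue, 1958: Wed ✓, 1959: Thu, 1960: Sat, 1961: Sun, 1962: Mon, 1963: Tue, 1964: Thu
Wednesdays: 1941, 1947, 1952, 1958.

4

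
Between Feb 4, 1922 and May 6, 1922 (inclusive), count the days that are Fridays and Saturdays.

27

Feb 4, 1922 is a Saturday.
From Feb 4, 1922 to May 6, 1922 is 92 days inclusive.
92 = 7 × 13 + 1, so there are 13 full weeks plus 1 extra day.
Each full week contributes 2 days from the set (Fri, Sat): 13 × 2 = 26.
The 1 extra day is Saturday — 1 of them qualifies.
Total: 26 + 1 = 27.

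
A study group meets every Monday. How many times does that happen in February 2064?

1 February 2064 is a Friday.
That's 29 days from start to end, counting both.
29 = 7 × 4 + 1, so there are 4 full weeks plus 1 extra day.
Each full week contributes one Monday: 4 so far.
The 1 extra day is Friday — none qualify.
Total: 4 + 0 = 4.

4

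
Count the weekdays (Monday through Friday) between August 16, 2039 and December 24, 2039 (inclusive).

August 16, 2039 is a Tuesday.
The range spans 131 days (inclusive of both endpoints).
131 = 7 × 18 + 5, so there are 18 full weeks plus 5 extra days.
Each full week contributes 5 weekdays (Mon–Fri): 18 × 5 = 90.
The 5 extra days are Tuesday, Wednesday, Thursday, Friday, Saturday — 4 of them qualify.
Total: 90 + 4 = 94.

94 weekdays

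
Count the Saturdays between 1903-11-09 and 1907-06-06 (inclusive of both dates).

186 Saturdays

1903-11-09 is a Monday.
The range spans 1306 days (inclusive of both endpoints).
1306 = 7 × 186 + 4, so there are 186 full weeks plus 4 extra days.
Each full week contributes one Saturday: 186 so far.
The 4 extra days are Monday, Tuesday, Wednesday, Thursday — none qualify.
Total: 186 + 0 = 186.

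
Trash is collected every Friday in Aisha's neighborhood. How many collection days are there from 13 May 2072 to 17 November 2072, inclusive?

13 May 2072 is a Friday.
The range spans 189 days (inclusive of both endpoints).
189 = 7 × 27, so the span is exactly 27 full weeks.
Each full week contributes one Friday: 27 so far.
Total: 27.

27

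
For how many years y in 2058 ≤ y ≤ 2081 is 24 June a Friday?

4

Day of week of June 24 in each year:
2058: Mon, 2059: Tue, 2060: Thu, 2061: Fri ✓, 2062: Sat, 2063: Sun, 2064: Tue, 2065: Wed, 2066: Thu, 2067: Fri ✓, 2068: Sun, 2069: Mon, 2070: Tue, 2071: Wed, 2072: Fri ✓, 2073: Sat, 2074: Sun, 2075: Mon, 2076: Wed, 2077: Thu, 2078: Fri ✓, 2079: Sat, 2080: Mon, 2081: Tue
Fridays: 2061, 2067, 2072, 2078.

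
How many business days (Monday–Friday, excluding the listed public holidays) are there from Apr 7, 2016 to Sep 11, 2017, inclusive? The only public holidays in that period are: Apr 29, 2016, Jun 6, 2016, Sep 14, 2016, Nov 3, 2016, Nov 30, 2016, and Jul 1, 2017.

Apr 7, 2016 is a Thursday.
That's 523 days from start to end, counting both.
523 = 7 × 74 + 5, so there are 74 full weeks plus 5 extra days.
Each full week contributes 5 weekdays (Mon–Fri): 74 × 5 = 370.
The 5 extra days are Thursday, Friday, Saturday, Sunday, Monday — 3 of them qualify.
Total: 370 + 3 = 373.
Holidays: Apr 29, 2016 (Fri); Jun 6, 2016 (Mon); Sep 14, 2016 (Wed); Nov 3, 2016 (Thu); Nov 30, 2016 (Wed); Jul 1, 2017 (Sat).
5 of the 6 holidays fall on weekdays; the rest are weekends and were already excluded.
Business days: 373 − 5 = 368.

368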